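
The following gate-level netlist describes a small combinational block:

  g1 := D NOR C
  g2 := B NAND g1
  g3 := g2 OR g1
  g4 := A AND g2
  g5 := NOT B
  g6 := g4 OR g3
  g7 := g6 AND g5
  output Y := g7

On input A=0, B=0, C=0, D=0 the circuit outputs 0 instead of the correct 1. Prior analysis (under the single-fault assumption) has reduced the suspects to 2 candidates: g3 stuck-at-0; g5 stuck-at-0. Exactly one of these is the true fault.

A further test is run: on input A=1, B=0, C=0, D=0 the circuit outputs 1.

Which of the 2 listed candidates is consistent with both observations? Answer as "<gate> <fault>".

g3 stuck-at-0

Evaluate each candidate on input A=1, B=0, C=0, D=0:
  g3 stuck-at-0: g1=1, g2=1, g3=0 [stuck-at-0], g4=1, g5=1, g6=1, g7=1 → 1 — matches
  g5 stuck-at-0: g1=1, g2=1, g3=1, g4=1, g5=0 [stuck-at-0], g6=1, g7=0 → 0 — eliminated
Only g3 stuck-at-0 reproduces the observed 1.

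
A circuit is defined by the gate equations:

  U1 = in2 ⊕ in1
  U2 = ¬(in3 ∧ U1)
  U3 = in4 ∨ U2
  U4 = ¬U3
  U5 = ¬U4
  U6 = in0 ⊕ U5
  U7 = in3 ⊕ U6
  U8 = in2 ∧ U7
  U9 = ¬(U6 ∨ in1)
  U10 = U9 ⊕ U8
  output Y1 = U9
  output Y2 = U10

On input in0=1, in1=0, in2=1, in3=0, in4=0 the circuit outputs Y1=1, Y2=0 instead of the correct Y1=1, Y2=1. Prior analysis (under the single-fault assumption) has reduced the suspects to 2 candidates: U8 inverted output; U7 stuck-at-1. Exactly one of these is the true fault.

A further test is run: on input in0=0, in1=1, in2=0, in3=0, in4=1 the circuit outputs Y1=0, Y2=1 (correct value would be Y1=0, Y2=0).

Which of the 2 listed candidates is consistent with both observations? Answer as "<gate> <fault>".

U8 inverted output

Evaluate each candidate on input in0=0, in1=1, in2=0, in3=0, in4=1:
  U8 inverted output: U1=1, U2=1, U3=1, U4=0, U5=1, U6=1, U7=1, U8=1 [inverted output], U9=0, U10=1 → Y1=0, Y2=1 — matches
  U7 stuck-at-1: U1=1, U2=1, U3=1, U4=0, U5=1, U6=1, U7=1 [stuck-at-1], U8=0, U9=0, U10=0 → Y1=0, Y2=0 — eliminated
Only U8 inverted output reproduces the observed Y1=0, Y2=1.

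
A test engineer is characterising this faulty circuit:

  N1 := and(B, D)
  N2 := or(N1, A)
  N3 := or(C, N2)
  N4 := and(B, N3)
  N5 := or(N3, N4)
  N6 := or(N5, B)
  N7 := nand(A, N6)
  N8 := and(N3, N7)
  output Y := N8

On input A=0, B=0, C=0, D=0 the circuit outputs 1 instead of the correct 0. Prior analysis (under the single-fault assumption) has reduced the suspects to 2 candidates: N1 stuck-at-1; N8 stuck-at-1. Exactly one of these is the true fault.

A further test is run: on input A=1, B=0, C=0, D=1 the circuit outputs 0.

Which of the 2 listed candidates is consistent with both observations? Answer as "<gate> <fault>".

Evaluate each candidate on input A=1, B=0, C=0, D=1:
  N1 stuck-at-1: N1=1 [stuck-at-1], N2=1, N3=1, N4=0, N5=1, N6=1, N7=0, N8=0 → 0 — matches
  N8 stuck-at-1: N1=0, N2=1, N3=1, N4=0, N5=1, N6=1, N7=0, N8=1 [stuck-at-1] → 1 — eliminated
Only N1 stuck-at-1 reproduces the observed 0.

N1 stuck-at-1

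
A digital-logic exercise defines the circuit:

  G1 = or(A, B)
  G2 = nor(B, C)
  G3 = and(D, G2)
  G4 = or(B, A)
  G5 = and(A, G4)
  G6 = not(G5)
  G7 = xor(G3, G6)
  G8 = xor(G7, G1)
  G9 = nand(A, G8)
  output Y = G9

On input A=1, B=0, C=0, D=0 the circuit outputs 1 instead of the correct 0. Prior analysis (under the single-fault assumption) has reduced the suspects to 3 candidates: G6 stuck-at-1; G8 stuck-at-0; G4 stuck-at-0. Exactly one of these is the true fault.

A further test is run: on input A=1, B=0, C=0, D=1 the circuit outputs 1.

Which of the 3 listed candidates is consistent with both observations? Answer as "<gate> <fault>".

G8 stuck-at-0

Evaluate each candidate on input A=1, B=0, C=0, D=1:
  G6 stuck-at-1: G1=1, G2=1, G3=1, G4=1, G5=1, G6=1 [stuck-at-1], G7=0, G8=1, G9=0 → 0 — eliminated
  G8 stuck-at-0: G1=1, G2=1, G3=1, G4=1, G5=1, G6=0, G7=1, G8=0 [stuck-at-0], G9=1 → 1 — matches
  G4 stuck-at-0: G1=1, G2=1, G3=1, G4=0 [stuck-at-0], G5=0, G6=1, G7=0, G8=1, G9=0 → 0 — eliminated
Only G8 stuck-at-0 reproduces the observed 1.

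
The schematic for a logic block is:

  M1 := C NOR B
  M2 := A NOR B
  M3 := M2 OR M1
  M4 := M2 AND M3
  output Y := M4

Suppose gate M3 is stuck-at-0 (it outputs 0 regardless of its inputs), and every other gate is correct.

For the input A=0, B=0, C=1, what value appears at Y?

0

Propagate with M3 forced: M1=0, M2=1, M3=0 [stuck-at-0], M4=0.
So Y = 0. (Without the fault it would be 1.)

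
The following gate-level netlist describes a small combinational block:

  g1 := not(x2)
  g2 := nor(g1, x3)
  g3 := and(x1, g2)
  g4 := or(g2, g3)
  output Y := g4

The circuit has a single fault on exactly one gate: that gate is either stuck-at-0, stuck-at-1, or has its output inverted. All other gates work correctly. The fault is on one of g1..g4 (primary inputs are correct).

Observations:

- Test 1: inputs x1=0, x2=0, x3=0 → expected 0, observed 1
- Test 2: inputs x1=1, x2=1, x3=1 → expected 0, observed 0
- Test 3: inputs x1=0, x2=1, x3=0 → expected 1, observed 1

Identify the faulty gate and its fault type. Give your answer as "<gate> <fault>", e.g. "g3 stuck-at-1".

g1 stuck-at-0

Fault-free values for test 1 (x1=0, x2=0, x3=0): g1=1, g2=0, g3=0, g4=0, giving Y=0. Observed 1.
Test 1: faults giving observed 1 are {g1 stuck-at-0, g1 inverted output, g2 stuck-at-1, g2 inverted output, g3 stuck-at-1, g3 inverted output, g4 stuck-at-1, g4 inverted output}.
Test 2 (x1=1, x2=1, x3=1): fault-free g1=0, g2=0, g3=0, g4=0 → 0; observed 0. Eliminates g2 stuck-at-1, g2 inverted output, g3 stuck-at-1, g3 inverted output, g4 stuck-at-1, g4 inverted output.
Test 3 (x1=0, x2=1, x3=0): fault-free g1=0, g2=1, g3=0, g4=1 → 1; observed 1. Eliminates g1 inverted output.
Only g1 stuck-at-0 is consistent with every test.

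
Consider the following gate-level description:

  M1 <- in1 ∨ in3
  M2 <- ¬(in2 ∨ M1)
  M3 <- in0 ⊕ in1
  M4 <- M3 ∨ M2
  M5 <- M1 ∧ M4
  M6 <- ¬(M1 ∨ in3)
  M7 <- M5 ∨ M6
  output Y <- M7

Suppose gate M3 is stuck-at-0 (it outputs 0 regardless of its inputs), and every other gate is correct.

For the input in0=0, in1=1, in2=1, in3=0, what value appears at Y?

0

Propagate with M3 forced: M1=1, M2=0, M3=0 [stuck-at-0], M4=0, M5=0, M6=0, M7=0.
So Y = 0. (Without the fault it would be 1.)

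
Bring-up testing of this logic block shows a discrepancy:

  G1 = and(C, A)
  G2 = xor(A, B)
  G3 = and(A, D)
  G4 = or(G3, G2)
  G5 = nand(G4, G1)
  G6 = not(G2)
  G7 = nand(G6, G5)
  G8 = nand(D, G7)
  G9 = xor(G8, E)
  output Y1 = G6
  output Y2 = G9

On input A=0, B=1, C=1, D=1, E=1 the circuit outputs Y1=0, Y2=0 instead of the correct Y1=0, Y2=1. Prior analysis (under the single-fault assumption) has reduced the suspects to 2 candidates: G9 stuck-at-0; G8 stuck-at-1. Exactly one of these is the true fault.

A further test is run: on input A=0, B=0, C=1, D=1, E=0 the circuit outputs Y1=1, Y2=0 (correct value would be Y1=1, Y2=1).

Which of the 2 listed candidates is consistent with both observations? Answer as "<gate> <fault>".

Evaluate each candidate on input A=0, B=0, C=1, D=1, E=0:
  G9 stuck-at-0: G1=0, G2=0, G3=0, G4=0, G5=1, G6=1, G7=0, G8=1, G9=0 [stuck-at-0] → Y1=1, Y2=0 — matches
  G8 stuck-at-1: G1=0, G2=0, G3=0, G4=0, G5=1, G6=1, G7=0, G8=1 [stuck-at-1], G9=1 → Y1=1, Y2=1 — eliminated
Only G9 stuck-at-0 reproduces the observed Y1=1, Y2=0.

G9 stuck-at-0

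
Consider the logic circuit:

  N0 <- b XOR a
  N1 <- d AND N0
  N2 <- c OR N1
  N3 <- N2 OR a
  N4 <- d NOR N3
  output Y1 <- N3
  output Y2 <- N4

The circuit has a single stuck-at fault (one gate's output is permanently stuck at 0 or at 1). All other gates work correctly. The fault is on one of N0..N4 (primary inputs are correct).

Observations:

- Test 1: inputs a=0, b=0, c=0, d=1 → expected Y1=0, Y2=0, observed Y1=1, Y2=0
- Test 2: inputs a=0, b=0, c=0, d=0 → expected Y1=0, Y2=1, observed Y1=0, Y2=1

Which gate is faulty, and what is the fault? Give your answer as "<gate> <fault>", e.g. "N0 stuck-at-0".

Fault-free values for test 1 (a=0, b=0, c=0, d=1): N0=0, N1=0, N2=0, N3=0, N4=0, giving Y1=0, Y2=0. Observed Y1=1, Y2=0.
Test 1: faults giving observed Y1=1, Y2=0 are {N0 stuck-at-1, N1 stuck-at-1, N2 stuck-at-1, N3 stuck-at-1}.
Test 2 (a=0, b=0, c=0, d=0): fault-free N0=0, N1=0, N2=0, N3=0, N4=1 → Y1=0, Y2=1; observed Y1=0, Y2=1. Eliminates N1 stuck-at-1, N2 stuck-at-1, N3 stuck-at-1.
Only N0 stuck-at-1 is consistent with every test.

N0 stuck-at-1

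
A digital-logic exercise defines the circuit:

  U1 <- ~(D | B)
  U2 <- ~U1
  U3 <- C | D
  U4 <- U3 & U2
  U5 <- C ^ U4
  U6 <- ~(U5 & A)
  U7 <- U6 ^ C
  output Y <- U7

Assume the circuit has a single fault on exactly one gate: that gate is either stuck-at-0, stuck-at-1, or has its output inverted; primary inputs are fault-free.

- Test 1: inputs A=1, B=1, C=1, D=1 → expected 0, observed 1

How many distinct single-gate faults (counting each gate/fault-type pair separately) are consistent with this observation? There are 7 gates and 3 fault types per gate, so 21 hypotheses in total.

14

Fault-free: U1=0, U2=1, U3=1, U4=1, U5=0, U6=1, U7=0 → 0. Observed 1.
  U1: stuck-at-1, inverted output ✓; others ✗
  U2: stuck-at-0, inverted output ✓; others ✗
  U3: stuck-at-0, inverted output ✓; others ✗
  U4: stuck-at-0, inverted output ✓; others ✗
  U5: stuck-at-1, inverted output ✓; others ✗
  U6: stuck-at-0, inverted output ✓; others ✗
  U7: stuck-at-1, inverted output ✓; others ✗
Consistent faults: {U1 stuck-at-1, U1 inverted output, U2 stuck-at-0, U2 inverted output, U3 stuck-at-0, U3 inverted output, U4 stuck-at-0, U4 inverted output, U5 stuck-at-1, U5 inverted output, U6 stuck-at-0, U6 inverted output, U7 stuck-at-1, U7 inverted output} — 14 in all.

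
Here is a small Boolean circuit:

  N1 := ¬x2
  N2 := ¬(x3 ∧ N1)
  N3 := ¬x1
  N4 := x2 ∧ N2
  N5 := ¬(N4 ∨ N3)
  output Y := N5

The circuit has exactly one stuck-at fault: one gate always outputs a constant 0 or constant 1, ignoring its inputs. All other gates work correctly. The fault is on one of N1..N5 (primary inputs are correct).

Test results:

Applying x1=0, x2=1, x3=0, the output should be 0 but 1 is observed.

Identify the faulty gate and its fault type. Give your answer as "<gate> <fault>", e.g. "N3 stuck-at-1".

Fault-free values for test 1 (x1=0, x2=1, x3=0): N1=0, N2=1, N3=1, N4=1, N5=0, giving Y=0. Observed 1.
Test 1: faults giving observed 1 are {N5 stuck-at-1}.
Only N5 stuck-at-1 is consistent with every test.

N5 stuck-at-1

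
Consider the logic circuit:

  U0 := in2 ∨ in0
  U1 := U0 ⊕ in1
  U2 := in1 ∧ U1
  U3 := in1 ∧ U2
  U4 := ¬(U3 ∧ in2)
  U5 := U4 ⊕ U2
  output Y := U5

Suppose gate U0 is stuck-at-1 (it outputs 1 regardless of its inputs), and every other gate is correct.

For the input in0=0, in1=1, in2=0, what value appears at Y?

1

Propagate with U0 forced: U0=1 [stuck-at-1], U1=0, U2=0, U3=0, U4=1, U5=1.
So Y = 1. (Without the fault it would be 0.)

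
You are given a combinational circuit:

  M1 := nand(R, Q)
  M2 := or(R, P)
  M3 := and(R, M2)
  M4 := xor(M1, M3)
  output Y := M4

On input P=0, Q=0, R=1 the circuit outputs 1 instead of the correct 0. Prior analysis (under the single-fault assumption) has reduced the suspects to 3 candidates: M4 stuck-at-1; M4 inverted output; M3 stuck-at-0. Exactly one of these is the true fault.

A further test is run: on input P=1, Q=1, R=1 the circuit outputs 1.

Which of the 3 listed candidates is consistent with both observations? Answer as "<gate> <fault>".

Evaluate each candidate on input P=1, Q=1, R=1:
  M4 stuck-at-1: M1=0, M2=1, M3=1, M4=1 [stuck-at-1] → 1 — matches
  M4 inverted output: M1=0, M2=1, M3=1, M4=0 [inverted output] → 0 — eliminated
  M3 stuck-at-0: M1=0, M2=1, M3=0 [stuck-at-0], M4=0 → 0 — eliminated
Only M4 stuck-at-1 reproduces the observed 1.

M4 stuck-at-1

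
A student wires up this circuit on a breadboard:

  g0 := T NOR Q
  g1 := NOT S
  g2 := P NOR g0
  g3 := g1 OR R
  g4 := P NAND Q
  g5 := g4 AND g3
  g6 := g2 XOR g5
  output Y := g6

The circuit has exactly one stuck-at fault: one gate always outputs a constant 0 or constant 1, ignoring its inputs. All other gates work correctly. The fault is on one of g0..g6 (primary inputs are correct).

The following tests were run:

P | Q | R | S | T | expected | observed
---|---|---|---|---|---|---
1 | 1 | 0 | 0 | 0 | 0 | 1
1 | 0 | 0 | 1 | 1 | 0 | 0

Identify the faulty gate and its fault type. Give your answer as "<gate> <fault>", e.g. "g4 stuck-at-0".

Fault-free values for test 1 (P=1, Q=1, R=0, S=0, T=0): g0=0, g1=1, g2=0, g3=1, g4=0, g5=0, g6=0, giving Y=0. Observed 1.
Test 1: faults giving observed 1 are {g2 stuck-at-1, g4 stuck-at-1, g5 stuck-at-1, g6 stuck-at-1}.
Test 2 (P=1, Q=0, R=0, S=1, T=1): fault-free g0=0, g1=0, g2=0, g3=0, g4=1, g5=0, g6=0 → 0; observed 0. Eliminates g2 stuck-at-1, g5 stuck-at-1, g6 stuck-at-1.
Only g4 stuck-at-1 is consistent with every test.

g4 stuck-at-1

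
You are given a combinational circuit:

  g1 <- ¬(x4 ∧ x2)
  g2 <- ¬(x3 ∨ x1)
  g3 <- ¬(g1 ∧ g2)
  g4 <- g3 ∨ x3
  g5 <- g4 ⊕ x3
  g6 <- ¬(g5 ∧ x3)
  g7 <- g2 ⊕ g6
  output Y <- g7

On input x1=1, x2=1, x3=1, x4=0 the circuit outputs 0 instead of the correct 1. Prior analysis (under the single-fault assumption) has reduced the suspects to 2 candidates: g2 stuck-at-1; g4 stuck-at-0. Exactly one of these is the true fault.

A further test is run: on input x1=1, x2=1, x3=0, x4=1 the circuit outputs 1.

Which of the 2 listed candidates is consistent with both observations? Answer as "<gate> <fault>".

g4 stuck-at-0

Evaluate each candidate on input x1=1, x2=1, x3=0, x4=1:
  g2 stuck-at-1: g1=0, g2=1 [stuck-at-1], g3=1, g4=1, g5=1, g6=1, g7=0 → 0 — eliminated
  g4 stuck-at-0: g1=0, g2=0, g3=1, g4=0 [stuck-at-0], g5=0, g6=1, g7=1 → 1 — matches
Only g4 stuck-at-0 reproduces the observed 1.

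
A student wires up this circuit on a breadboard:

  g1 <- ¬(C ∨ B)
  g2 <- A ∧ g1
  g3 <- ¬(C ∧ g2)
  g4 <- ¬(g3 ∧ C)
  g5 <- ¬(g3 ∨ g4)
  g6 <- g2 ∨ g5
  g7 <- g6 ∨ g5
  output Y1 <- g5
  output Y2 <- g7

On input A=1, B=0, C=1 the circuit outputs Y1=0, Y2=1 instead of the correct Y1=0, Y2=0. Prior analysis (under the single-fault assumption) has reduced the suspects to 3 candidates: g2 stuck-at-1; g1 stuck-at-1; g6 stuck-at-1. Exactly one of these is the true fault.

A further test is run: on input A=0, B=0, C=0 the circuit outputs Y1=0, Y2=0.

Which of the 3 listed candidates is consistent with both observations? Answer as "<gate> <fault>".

g1 stuck-at-1

Evaluate each candidate on input A=0, B=0, C=0:
  g2 stuck-at-1: g1=1, g2=1 [stuck-at-1], g3=1, g4=1, g5=0, g6=1, g7=1 → Y1=0, Y2=1 — eliminated
  g1 stuck-at-1: g1=1 [stuck-at-1], g2=0, g3=1, g4=1, g5=0, g6=0, g7=0 → Y1=0, Y2=0 — matches
  g6 stuck-at-1: g1=1, g2=0, g3=1, g4=1, g5=0, g6=1 [stuck-at-1], g7=1 → Y1=0, Y2=1 — eliminated
Only g1 stuck-at-1 reproduces the observed Y1=0, Y2=0.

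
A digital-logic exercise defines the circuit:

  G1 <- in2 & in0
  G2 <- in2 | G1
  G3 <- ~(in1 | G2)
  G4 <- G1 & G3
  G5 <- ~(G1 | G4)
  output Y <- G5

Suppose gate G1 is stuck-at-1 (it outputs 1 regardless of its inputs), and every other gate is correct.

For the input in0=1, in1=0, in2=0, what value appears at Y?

Propagate with G1 forced: G1=1 [stuck-at-1], G2=1, G3=0, G4=0, G5=0.
So Y = 0. (Without the fault it would be 1.)

0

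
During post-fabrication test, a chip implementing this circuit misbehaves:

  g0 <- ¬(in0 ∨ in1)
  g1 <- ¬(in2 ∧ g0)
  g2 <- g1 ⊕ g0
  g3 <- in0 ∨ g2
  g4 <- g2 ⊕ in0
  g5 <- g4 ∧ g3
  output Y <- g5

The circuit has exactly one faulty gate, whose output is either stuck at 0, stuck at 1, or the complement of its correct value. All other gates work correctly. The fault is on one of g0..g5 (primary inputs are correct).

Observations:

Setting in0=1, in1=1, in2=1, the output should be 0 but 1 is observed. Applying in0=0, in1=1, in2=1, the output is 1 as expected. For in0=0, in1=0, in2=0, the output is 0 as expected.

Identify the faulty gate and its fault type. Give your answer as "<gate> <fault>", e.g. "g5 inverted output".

Fault-free values for test 1 (in0=1, in1=1, in2=1): g0=0, g1=1, g2=1, g3=1, g4=0, g5=0, giving Y=0. Observed 1.
Test 1: faults giving observed 1 are {g1 stuck-at-0, g1 inverted output, g2 stuck-at-0, g2 inverted output, g4 stuck-at-1, g4 inverted output, g5 stuck-at-1, g5 inverted output}.
Test 2 (in0=0, in1=1, in2=1): fault-free g0=0, g1=1, g2=1, g3=1, g4=1, g5=1 → 1; observed 1. Eliminates g1 stuck-at-0, g1 inverted output, g2 stuck-at-0, g2 inverted output, g4 inverted output, g5 inverted output.
Test 3 (in0=0, in1=0, in2=0): fault-free g0=1, g1=1, g2=0, g3=0, g4=0, g5=0 → 0; observed 0. Eliminates g5 stuck-at-1.
Only g4 stuck-at-1 is consistent with every test.

g4 stuck-at-1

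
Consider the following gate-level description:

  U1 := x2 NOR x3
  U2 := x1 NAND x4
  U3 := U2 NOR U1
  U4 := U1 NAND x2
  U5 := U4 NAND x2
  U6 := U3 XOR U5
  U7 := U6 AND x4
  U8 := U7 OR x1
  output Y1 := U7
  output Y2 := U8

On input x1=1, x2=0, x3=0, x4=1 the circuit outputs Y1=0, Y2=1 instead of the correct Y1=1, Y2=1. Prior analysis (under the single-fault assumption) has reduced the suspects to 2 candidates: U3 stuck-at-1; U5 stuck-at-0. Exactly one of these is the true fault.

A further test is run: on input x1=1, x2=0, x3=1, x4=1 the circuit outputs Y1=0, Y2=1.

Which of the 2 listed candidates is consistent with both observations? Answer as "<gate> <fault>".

Evaluate each candidate on input x1=1, x2=0, x3=1, x4=1:
  U3 stuck-at-1: U1=0, U2=0, U3=1 [stuck-at-1], U4=1, U5=1, U6=0, U7=0, U8=1 → Y1=0, Y2=1 — matches
  U5 stuck-at-0: U1=0, U2=0, U3=1, U4=1, U5=0 [stuck-at-0], U6=1, U7=1, U8=1 → Y1=1, Y2=1 — eliminated
Only U3 stuck-at-1 reproduces the observed Y1=0, Y2=1.

U3 stuck-at-1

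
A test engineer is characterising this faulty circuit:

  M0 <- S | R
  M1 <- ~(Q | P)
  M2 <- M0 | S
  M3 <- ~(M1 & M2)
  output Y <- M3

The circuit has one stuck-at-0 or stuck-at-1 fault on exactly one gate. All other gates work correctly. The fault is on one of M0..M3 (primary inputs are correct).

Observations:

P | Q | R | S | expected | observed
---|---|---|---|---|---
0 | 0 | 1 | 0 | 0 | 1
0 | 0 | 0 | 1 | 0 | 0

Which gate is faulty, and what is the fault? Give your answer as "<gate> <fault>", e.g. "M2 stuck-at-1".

M0 stuck-at-0

Fault-free values for test 1 (P=0, Q=0, R=1, S=0): M0=1, M1=1, M2=1, M3=0, giving Y=0. Observed 1.
Test 1: faults giving observed 1 are {M0 stuck-at-0, M1 stuck-at-0, M2 stuck-at-0, M3 stuck-at-1}.
Test 2 (P=0, Q=0, R=0, S=1): fault-free M0=1, M1=1, M2=1, M3=0 → 0; observed 0. Eliminates M1 stuck-at-0, M2 stuck-at-0, M3 stuck-at-1.
Only M0 stuck-at-0 is consistent with every test.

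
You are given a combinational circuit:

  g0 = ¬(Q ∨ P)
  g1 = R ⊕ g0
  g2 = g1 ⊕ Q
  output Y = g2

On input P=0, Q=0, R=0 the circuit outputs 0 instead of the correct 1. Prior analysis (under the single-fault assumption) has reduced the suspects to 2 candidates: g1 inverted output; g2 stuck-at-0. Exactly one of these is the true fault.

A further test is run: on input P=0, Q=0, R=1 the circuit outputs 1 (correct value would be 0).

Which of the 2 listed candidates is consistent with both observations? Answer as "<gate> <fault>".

g1 inverted output

Evaluate each candidate on input P=0, Q=0, R=1:
  g1 inverted output: g0=1, g1=1 [inverted output], g2=1 → 1 — matches
  g2 stuck-at-0: g0=1, g1=0, g2=0 [stuck-at-0] → 0 — eliminated
Only g1 inverted output reproduces the observed 1.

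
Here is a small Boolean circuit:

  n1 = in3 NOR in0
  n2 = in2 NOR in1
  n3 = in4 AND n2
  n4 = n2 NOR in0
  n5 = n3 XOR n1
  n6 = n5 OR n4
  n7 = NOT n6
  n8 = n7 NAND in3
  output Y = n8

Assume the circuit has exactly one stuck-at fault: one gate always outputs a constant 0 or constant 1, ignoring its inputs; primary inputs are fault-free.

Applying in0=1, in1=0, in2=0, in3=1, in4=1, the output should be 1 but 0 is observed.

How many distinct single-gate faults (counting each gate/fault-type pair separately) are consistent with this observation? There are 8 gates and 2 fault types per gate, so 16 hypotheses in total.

Fault-free: n1=0, n2=1, n3=1, n4=0, n5=1, n6=1, n7=0, n8=1 → 1. Observed 0.
  n1: stuck-at-1 ✓; others ✗
  n2: stuck-at-0 ✓; others ✗
  n3: stuck-at-0 ✓; others ✗
  n4: none of the 2 fault types match ✗
  n5: stuck-at-0 ✓; others ✗
  n6: stuck-at-0 ✓; others ✗
  n7: stuck-at-1 ✓; others ✗
  n8: stuck-at-0 ✓; others ✗
Consistent faults: {n1 stuck-at-1, n2 stuck-at-0, n3 stuck-at-0, n5 stuck-at-0, n6 stuck-at-0, n7 stuck-at-1, n8 stuck-at-0} — 7 in all.

7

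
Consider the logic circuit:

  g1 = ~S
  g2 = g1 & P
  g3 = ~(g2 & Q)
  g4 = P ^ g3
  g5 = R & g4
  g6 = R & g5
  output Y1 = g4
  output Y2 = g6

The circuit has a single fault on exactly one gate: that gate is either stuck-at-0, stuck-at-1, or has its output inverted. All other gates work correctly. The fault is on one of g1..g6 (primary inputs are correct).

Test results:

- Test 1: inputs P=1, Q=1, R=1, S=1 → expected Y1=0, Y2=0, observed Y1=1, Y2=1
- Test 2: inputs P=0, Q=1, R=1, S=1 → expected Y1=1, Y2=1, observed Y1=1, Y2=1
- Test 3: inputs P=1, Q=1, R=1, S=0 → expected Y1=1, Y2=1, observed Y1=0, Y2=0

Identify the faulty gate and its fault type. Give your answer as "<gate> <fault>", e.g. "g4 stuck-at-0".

g1 inverted output

Fault-free values for test 1 (P=1, Q=1, R=1, S=1): g1=0, g2=0, g3=1, g4=0, g5=0, g6=0, giving Y1=0, Y2=0. Observed Y1=1, Y2=1.
Test 1: faults giving observed Y1=1, Y2=1 are {g1 stuck-at-1, g1 inverted output, g2 stuck-at-1, g2 inverted output, g3 stuck-at-0, g3 inverted output, g4 stuck-at-1, g4 inverted output}.
Test 2 (P=0, Q=1, R=1, S=1): fault-free g1=0, g2=0, g3=1, g4=1, g5=1, g6=1 → Y1=1, Y2=1; observed Y1=1, Y2=1. Eliminates g2 stuck-at-1, g2 inverted output, g3 stuck-at-0, g3 inverted output, g4 inverted output.
Test 3 (P=1, Q=1, R=1, S=0): fault-free g1=1, g2=1, g3=0, g4=1, g5=1, g6=1 → Y1=1, Y2=1; observed Y1=0, Y2=0. Eliminates g1 stuck-at-1, g4 stuck-at-1.
Only g1 inverted output is consistent with every test.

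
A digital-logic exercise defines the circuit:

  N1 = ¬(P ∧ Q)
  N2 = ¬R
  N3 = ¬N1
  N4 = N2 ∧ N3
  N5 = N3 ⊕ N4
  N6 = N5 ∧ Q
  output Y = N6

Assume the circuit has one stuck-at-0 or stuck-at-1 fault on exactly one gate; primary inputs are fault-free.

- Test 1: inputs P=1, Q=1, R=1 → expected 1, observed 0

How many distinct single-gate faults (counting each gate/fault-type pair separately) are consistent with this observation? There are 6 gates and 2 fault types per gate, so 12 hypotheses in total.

Fault-free: N1=0, N2=0, N3=1, N4=0, N5=1, N6=1 → 1. Observed 0.
  N1 stuck-at-0: output 1 ✗
  N1 stuck-at-1: output 0 ✓
  N2 stuck-at-0: output 1 ✗
  N2 stuck-at-1: output 0 ✓
  N3 stuck-at-0: output 0 ✓
  N3 stuck-at-1: output 1 ✗
  N4 stuck-at-0: output 1 ✗
  N4 stuck-at-1: output 0 ✓
  N5 stuck-at-0: output 0 ✓
  N5 stuck-at-1: output 1 ✗
  N6 stuck-at-0: output 0 ✓
  N6 stuck-at-1: output 1 ✗
Consistent faults: {N1 stuck-at-1, N2 stuck-at-1, N3 stuck-at-0, N4 stuck-at-1, N5 stuck-at-0, N6 stuck-at-0} — 6 in all.

6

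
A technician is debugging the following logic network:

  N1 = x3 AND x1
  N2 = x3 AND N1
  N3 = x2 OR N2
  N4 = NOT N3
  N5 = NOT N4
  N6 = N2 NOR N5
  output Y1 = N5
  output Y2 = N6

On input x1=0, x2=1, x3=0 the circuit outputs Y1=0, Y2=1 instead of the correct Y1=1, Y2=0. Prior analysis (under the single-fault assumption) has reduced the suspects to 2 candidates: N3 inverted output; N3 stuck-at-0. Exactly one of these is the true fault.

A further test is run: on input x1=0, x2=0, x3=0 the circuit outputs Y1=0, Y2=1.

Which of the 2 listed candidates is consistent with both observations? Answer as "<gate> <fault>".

N3 stuck-at-0

Evaluate each candidate on input x1=0, x2=0, x3=0:
  N3 inverted output: N1=0, N2=0, N3=1 [inverted output], N4=0, N5=1, N6=0 → Y1=1, Y2=0 — eliminated
  N3 stuck-at-0: N1=0, N2=0, N3=0 [stuck-at-0], N4=1, N5=0, N6=1 → Y1=0, Y2=1 — matches
Only N3 stuck-at-0 reproduces the observed Y1=0, Y2=1.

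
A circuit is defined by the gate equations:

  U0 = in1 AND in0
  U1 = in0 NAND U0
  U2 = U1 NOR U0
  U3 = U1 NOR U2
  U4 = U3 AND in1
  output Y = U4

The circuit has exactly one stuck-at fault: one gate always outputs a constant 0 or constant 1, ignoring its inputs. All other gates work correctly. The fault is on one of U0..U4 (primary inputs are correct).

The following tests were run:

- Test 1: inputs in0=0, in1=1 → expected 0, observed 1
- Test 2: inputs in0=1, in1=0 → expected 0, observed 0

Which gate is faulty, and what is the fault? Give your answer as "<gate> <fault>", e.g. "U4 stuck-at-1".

U3 stuck-at-1

Fault-free values for test 1 (in0=0, in1=1): U0=0, U1=1, U2=0, U3=0, U4=0, giving Y=0. Observed 1.
Test 1: faults giving observed 1 are {U3 stuck-at-1, U4 stuck-at-1}.
Test 2 (in0=1, in1=0): fault-free U0=0, U1=1, U2=0, U3=0, U4=0 → 0; observed 0. Eliminates U4 stuck-at-1.
Only U3 stuck-at-1 is consistent with every test.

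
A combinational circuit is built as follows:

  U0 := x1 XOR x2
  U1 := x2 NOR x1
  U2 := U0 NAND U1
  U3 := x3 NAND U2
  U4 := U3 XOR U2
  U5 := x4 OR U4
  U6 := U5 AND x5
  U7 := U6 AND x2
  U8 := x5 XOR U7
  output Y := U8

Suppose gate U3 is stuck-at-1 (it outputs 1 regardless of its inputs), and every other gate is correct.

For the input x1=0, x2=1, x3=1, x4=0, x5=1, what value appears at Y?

1

Propagate with U3 forced: U0=1, U1=0, U2=1, U3=1 [stuck-at-1], U4=0, U5=0, U6=0, U7=0, U8=1.
So Y = 1. (Without the fault it would be 0.)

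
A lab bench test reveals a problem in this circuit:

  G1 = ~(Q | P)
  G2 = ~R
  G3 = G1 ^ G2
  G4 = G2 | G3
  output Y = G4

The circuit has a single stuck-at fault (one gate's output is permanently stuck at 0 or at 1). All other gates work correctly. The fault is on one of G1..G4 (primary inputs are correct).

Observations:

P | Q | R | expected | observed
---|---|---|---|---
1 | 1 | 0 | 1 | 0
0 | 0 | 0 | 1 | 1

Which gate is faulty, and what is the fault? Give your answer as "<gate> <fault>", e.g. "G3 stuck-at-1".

G2 stuck-at-0

Fault-free values for test 1 (P=1, Q=1, R=0): G1=0, G2=1, G3=1, G4=1, giving Y=1. Observed 0.
Test 1: faults giving observed 0 are {G2 stuck-at-0, G4 stuck-at-0}.
Test 2 (P=0, Q=0, R=0): fault-free G1=1, G2=1, G3=0, G4=1 → 1; observed 1. Eliminates G4 stuck-at-0.
Only G2 stuck-at-0 is consistent with every test.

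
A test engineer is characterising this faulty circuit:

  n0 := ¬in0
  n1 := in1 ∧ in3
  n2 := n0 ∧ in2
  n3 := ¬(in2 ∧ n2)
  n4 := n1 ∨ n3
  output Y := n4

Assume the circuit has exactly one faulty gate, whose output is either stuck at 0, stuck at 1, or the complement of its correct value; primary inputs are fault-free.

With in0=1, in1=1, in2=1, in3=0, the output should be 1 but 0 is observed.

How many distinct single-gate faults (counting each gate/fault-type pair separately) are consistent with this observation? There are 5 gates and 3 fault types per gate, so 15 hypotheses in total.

8

Fault-free: n0=0, n1=0, n2=0, n3=1, n4=1 → 1. Observed 0.
  n0: stuck-at-1, inverted output ✓; others ✗
  n1: none of the 3 fault types match ✗
  n2: stuck-at-1, inverted output ✓; others ✗
  n3: stuck-at-0, inverted output ✓; others ✗
  n4: stuck-at-0, inverted output ✓; others ✗
Consistent faults: {n0 stuck-at-1, n0 inverted output, n2 stuck-at-1, n2 inverted output, n3 stuck-at-0, n3 inverted output, n4 stuck-at-0, n4 inverted output} — 8 in all.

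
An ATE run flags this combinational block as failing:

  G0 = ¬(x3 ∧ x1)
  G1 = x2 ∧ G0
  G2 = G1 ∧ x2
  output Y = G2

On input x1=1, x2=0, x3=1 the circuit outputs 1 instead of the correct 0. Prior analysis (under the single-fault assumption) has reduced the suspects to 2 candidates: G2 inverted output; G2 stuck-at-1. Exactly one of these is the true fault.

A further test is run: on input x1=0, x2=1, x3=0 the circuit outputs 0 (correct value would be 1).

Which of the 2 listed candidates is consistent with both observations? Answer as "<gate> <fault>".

Evaluate each candidate on input x1=0, x2=1, x3=0:
  G2 inverted output: G0=1, G1=1, G2=0 [inverted output] → 0 — matches
  G2 stuck-at-1: G0=1, G1=1, G2=1 [stuck-at-1] → 1 — eliminated
Only G2 inverted output reproduces the observed 0.

G2 inverted output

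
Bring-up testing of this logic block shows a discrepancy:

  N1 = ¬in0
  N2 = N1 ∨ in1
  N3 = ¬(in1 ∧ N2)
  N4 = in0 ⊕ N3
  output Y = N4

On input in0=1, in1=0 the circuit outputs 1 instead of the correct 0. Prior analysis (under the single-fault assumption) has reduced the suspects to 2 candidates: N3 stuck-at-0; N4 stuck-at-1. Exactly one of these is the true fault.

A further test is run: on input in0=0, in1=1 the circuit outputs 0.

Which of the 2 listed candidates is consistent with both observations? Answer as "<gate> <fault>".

Evaluate each candidate on input in0=0, in1=1:
  N3 stuck-at-0: N1=1, N2=1, N3=0 [stuck-at-0], N4=0 → 0 — matches
  N4 stuck-at-1: N1=1, N2=1, N3=0, N4=1 [stuck-at-1] → 1 — eliminated
Only N3 stuck-at-0 reproduces the observed 0.

N3 stuck-at-0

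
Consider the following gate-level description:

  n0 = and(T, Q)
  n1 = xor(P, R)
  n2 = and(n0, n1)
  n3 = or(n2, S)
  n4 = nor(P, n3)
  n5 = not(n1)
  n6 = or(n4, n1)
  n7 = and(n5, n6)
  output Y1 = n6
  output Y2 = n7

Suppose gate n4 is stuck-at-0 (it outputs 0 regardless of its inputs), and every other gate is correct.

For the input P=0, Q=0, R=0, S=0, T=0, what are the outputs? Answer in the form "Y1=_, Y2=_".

Y1=0, Y2=0

Propagate with n4 forced: n0=0, n1=0, n2=0, n3=0, n4=0 [stuck-at-0], n5=1, n6=0, n7=0.
So the outputs are Y1=0, Y2=0. (Without the fault they would be Y1=1, Y2=1.)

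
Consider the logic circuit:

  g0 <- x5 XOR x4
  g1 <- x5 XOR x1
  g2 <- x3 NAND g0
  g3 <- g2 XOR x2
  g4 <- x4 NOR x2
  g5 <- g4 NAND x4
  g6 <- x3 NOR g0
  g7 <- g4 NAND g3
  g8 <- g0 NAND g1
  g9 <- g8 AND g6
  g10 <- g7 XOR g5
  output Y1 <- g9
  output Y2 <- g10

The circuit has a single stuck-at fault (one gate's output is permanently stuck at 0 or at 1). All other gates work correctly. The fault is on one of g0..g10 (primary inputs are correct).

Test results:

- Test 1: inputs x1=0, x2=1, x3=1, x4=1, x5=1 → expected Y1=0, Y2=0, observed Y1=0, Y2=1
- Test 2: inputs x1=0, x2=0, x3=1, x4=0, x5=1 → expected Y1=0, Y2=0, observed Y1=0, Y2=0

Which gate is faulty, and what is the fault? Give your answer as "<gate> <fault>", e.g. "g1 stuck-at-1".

g4 stuck-at-1

Fault-free values for test 1 (x1=0, x2=1, x3=1, x4=1, x5=1): g0=0, g1=1, g2=1, g3=0, g4=0, g5=1, g6=0, g7=1, g8=1, g9=0, g10=0, giving Y1=0, Y2=0. Observed Y1=0, Y2=1.
Test 1: faults giving observed Y1=0, Y2=1 are {g4 stuck-at-1, g5 stuck-at-0, g7 stuck-at-0, g10 stuck-at-1}.
Test 2 (x1=0, x2=0, x3=1, x4=0, x5=1): fault-free g0=1, g1=1, g2=0, g3=0, g4=1, g5=1, g6=0, g7=1, g8=0, g9=0, g10=0 → Y1=0, Y2=0; observed Y1=0, Y2=0. Eliminates g5 stuck-at-0, g7 stuck-at-0, g10 stuck-at-1.
Only g4 stuck-at-1 is consistent with every test.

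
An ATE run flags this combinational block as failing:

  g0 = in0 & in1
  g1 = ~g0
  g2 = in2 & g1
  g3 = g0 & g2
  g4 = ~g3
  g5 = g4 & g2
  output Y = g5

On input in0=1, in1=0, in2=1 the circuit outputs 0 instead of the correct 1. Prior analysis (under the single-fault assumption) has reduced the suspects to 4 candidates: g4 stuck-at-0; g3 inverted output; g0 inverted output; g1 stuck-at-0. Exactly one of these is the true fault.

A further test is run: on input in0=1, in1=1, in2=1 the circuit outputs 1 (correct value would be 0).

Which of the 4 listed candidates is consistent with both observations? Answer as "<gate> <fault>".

Evaluate each candidate on input in0=1, in1=1, in2=1:
  g4 stuck-at-0: g0=1, g1=0, g2=0, g3=0, g4=0 [stuck-at-0], g5=0 → 0 — eliminated
  g3 inverted output: g0=1, g1=0, g2=0, g3=1 [inverted output], g4=0, g5=0 → 0 — eliminated
  g0 inverted output: g0=0 [inverted output], g1=1, g2=1, g3=0, g4=1, g5=1 → 1 — matches
  g1 stuck-at-0: g0=1, g1=0 [stuck-at-0], g2=0, g3=0, g4=1, g5=0 → 0 — eliminated
Only g0 inverted output reproduces the observed 1.

g0 inverted output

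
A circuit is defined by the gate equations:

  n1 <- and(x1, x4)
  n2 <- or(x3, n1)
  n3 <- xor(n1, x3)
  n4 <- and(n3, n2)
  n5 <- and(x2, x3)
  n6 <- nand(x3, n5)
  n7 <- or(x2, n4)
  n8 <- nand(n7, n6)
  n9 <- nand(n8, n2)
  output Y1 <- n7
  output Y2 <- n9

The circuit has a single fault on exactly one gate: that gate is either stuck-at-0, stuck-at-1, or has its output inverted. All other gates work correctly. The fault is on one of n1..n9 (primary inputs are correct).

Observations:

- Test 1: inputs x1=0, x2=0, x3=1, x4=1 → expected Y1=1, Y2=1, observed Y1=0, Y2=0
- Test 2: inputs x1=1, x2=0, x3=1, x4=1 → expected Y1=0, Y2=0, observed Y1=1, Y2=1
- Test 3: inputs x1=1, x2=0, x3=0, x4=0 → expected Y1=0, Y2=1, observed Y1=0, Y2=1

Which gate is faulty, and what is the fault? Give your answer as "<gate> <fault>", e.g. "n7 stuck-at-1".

Fault-free values for test 1 (x1=0, x2=0, x3=1, x4=1): n1=0, n2=1, n3=1, n4=1, n5=0, n6=1, n7=1, n8=0, n9=1, giving Y1=1, Y2=1. Observed Y1=0, Y2=0.
Test 1: faults giving observed Y1=0, Y2=0 are {n1 stuck-at-1, n1 inverted output, n3 stuck-at-0, n3 inverted output, n4 stuck-at-0, n4 inverted output, n7 stuck-at-0, n7 inverted output}.
Test 2 (x1=1, x2=0, x3=1, x4=1): fault-free n1=1, n2=1, n3=0, n4=0, n5=0, n6=1, n7=0, n8=1, n9=0 → Y1=0, Y2=0; observed Y1=1, Y2=1. Eliminates n1 stuck-at-1, n3 stuck-at-0, n4 stuck-at-0, n7 stuck-at-0.
Test 3 (x1=1, x2=0, x3=0, x4=0): fault-free n1=0, n2=0, n3=0, n4=0, n5=0, n6=1, n7=0, n8=1, n9=1 → Y1=0, Y2=1; observed Y1=0, Y2=1. Eliminates n1 inverted output, n4 inverted output, n7 inverted output.
Only n3 inverted output is consistent with every test.

n3 inverted output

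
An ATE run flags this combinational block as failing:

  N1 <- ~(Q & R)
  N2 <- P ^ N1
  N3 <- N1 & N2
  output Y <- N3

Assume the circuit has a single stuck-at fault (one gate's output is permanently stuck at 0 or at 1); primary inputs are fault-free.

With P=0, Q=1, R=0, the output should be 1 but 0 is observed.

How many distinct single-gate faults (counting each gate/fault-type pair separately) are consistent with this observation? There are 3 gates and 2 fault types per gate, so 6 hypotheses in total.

Fault-free: N1=1, N2=1, N3=1 → 1. Observed 0.
  N1 stuck-at-0: output 0 ✓
  N1 stuck-at-1: output 1 ✗
  N2 stuck-at-0: output 0 ✓
  N2 stuck-at-1: output 1 ✗
  N3 stuck-at-0: output 0 ✓
  N3 stuck-at-1: output 1 ✗
Consistent faults: {N1 stuck-at-0, N2 stuck-at-0, N3 stuck-at-0} — 3 in all.

3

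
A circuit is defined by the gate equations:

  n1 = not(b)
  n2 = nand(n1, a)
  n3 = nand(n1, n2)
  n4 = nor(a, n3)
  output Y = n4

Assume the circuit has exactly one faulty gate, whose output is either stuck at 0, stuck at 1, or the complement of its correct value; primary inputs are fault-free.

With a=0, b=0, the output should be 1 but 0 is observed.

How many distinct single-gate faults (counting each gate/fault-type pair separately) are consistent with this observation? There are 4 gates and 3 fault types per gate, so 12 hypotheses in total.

8

Fault-free: n1=1, n2=1, n3=0, n4=1 → 1. Observed 0.
  n1 stuck-at-0: output 0 ✓
  n1 stuck-at-1: output 1 ✗
  n1 inverted output: output 0 ✓
  n2 stuck-at-0: output 0 ✓
  n2 stuck-at-1: output 1 ✗
  n2 inverted output: output 0 ✓
  n3 stuck-at-0: output 1 ✗
  n3 stuck-at-1: output 0 ✓
  n3 inverted output: output 0 ✓
  n4 stuck-at-0: output 0 ✓
  n4 stuck-at-1: output 1 ✗
  n4 inverted output: output 0 ✓
Consistent faults: {n1 stuck-at-0, n1 inverted output, n2 stuck-at-0, n2 inverted output, n3 stuck-at-1, n3 inverted output, n4 stuck-at-0, n4 inverted output} — 8 in all.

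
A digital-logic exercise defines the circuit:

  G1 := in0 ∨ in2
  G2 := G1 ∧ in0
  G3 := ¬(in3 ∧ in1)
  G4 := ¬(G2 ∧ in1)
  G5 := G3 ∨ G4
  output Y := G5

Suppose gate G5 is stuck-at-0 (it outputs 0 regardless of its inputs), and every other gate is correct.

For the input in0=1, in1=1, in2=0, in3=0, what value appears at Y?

Propagate with G5 forced: G1=1, G2=1, G3=1, G4=0, G5=0 [stuck-at-0].
So Y = 0. (Without the fault it would be 1.)

0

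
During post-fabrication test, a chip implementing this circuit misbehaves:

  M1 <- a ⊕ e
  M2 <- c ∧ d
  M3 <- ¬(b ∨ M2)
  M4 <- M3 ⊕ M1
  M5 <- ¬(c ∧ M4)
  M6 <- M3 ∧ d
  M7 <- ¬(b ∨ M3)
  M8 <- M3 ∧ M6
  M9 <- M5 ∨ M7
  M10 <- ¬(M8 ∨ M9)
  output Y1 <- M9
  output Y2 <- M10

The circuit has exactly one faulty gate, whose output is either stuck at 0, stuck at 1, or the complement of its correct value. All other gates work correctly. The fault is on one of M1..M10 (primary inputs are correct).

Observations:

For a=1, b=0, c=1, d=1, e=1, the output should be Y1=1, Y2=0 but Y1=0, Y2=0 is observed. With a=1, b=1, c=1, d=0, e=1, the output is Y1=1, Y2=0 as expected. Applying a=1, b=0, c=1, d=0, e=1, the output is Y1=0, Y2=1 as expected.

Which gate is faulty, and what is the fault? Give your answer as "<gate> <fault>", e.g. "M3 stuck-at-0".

M2 stuck-at-0

Fault-free values for test 1 (a=1, b=0, c=1, d=1, e=1): M1=0, M2=1, M3=0, M4=0, M5=1, M6=0, M7=1, M8=0, M9=1, M10=0, giving Y1=1, Y2=0. Observed Y1=0, Y2=0.
Test 1: faults giving observed Y1=0, Y2=0 are {M2 stuck-at-0, M2 inverted output, M3 stuck-at-1, M3 inverted output}.
Test 2 (a=1, b=1, c=1, d=0, e=1): fault-free M1=0, M2=0, M3=0, M4=0, M5=1, M6=0, M7=0, M8=0, M9=1, M10=0 → Y1=1, Y2=0; observed Y1=1, Y2=0. Eliminates M3 stuck-at-1, M3 inverted output.
Test 3 (a=1, b=0, c=1, d=0, e=1): fault-free M1=0, M2=0, M3=1, M4=1, M5=0, M6=0, M7=0, M8=0, M9=0, M10=1 → Y1=0, Y2=1; observed Y1=0, Y2=1. Eliminates M2 inverted output.
Only M2 stuck-at-0 is consistent with every test.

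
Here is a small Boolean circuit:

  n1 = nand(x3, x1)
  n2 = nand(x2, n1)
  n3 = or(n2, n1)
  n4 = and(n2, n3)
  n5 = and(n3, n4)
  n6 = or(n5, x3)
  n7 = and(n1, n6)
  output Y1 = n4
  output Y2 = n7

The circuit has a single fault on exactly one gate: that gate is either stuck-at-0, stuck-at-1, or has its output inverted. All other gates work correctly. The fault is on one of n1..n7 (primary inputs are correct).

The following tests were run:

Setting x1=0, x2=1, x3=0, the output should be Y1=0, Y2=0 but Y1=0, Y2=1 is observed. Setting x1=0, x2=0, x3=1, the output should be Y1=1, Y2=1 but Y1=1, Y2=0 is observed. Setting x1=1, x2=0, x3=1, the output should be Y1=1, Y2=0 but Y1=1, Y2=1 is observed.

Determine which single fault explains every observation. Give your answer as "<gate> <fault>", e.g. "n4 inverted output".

n7 inverted output

Fault-free values for test 1 (x1=0, x2=1, x3=0): n1=1, n2=0, n3=1, n4=0, n5=0, n6=0, n7=0, giving Y1=0, Y2=0. Observed Y1=0, Y2=1.
Test 1: faults giving observed Y1=0, Y2=1 are {n5 stuck-at-1, n5 inverted output, n6 stuck-at-1, n6 inverted output, n7 stuck-at-1, n7 inverted output}.
Test 2 (x1=0, x2=0, x3=1): fault-free n1=1, n2=1, n3=1, n4=1, n5=1, n6=1, n7=1 → Y1=1, Y2=1; observed Y1=1, Y2=0. Eliminates n5 stuck-at-1, n5 inverted output, n6 stuck-at-1, n7 stuck-at-1.
Test 3 (x1=1, x2=0, x3=1): fault-free n1=0, n2=1, n3=1, n4=1, n5=1, n6=1, n7=0 → Y1=1, Y2=0; observed Y1=1, Y2=1. Eliminates n6 inverted output.
Only n7 inverted output is consistent with every test.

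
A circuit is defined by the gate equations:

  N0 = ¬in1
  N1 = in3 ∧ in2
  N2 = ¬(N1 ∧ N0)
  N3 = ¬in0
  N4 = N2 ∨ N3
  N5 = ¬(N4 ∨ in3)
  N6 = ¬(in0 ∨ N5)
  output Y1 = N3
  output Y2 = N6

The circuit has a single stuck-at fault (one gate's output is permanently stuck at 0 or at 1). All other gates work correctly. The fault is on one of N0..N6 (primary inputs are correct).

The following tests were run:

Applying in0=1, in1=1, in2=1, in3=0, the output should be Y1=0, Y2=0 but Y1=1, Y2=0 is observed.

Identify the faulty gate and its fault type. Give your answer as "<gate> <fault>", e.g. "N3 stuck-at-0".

Fault-free values for test 1 (in0=1, in1=1, in2=1, in3=0): N0=0, N1=0, N2=1, N3=0, N4=1, N5=0, N6=0, giving Y1=0, Y2=0. Observed Y1=1, Y2=0.
Test 1: faults giving observed Y1=1, Y2=0 are {N3 stuck-at-1}.
Only N3 stuck-at-1 is consistent with every test.

N3 stuck-at-1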